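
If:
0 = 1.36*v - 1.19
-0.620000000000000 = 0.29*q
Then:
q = -2.14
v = 0.88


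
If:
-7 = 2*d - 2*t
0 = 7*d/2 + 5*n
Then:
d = t - 7/2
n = 49/20 - 7*t/10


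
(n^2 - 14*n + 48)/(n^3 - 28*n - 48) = (n - 8)/(n^2 + 6*n + 8)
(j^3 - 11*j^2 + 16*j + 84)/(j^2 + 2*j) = j - 13 + 42/j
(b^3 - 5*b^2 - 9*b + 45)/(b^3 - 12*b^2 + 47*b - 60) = (b + 3)/(b - 4)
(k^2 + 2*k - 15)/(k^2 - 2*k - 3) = (k + 5)/(k + 1)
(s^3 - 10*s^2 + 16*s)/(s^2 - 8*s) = s - 2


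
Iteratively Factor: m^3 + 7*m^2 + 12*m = (m)*(m^2 + 7*m + 12) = m*(m + 4)*(m + 3)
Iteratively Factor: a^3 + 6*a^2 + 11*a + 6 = (a + 1)*(a^2 + 5*a + 6) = (a + 1)*(a + 2)*(a + 3)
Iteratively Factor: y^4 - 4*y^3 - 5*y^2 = (y - 5)*(y^3 + y^2) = y*(y - 5)*(y^2 + y) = y*(y - 5)*(y + 1)*(y)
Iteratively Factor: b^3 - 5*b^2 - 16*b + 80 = (b - 4)*(b^2 - b - 20) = (b - 4)*(b + 4)*(b - 5)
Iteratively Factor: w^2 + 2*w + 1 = (w + 1)*(w + 1)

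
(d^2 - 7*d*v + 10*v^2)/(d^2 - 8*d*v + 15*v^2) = (-d + 2*v)/(-d + 3*v)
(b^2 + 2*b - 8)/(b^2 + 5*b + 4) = (b - 2)/(b + 1)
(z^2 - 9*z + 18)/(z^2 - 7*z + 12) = (z - 6)/(z - 4)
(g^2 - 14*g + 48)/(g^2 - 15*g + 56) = (g - 6)/(g - 7)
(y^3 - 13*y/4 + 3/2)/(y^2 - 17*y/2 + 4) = (y^2 + y/2 - 3)/(y - 8)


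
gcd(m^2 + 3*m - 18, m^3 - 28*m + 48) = m + 6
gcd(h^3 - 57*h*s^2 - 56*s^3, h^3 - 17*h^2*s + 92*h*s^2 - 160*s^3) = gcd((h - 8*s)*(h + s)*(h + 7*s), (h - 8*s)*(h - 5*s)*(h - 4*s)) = -h + 8*s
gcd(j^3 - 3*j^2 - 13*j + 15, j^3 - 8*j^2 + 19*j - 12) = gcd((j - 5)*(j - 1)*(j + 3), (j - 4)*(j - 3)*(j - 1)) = j - 1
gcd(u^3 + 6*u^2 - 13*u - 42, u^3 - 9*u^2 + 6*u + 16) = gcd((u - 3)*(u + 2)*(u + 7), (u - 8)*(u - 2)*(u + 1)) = 1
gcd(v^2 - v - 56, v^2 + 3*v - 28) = v + 7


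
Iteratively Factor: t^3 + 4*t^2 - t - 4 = (t + 1)*(t^2 + 3*t - 4) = (t - 1)*(t + 1)*(t + 4)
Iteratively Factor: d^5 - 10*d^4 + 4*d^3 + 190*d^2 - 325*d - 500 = (d - 5)*(d^4 - 5*d^3 - 21*d^2 + 85*d + 100) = (d - 5)*(d + 1)*(d^3 - 6*d^2 - 15*d + 100) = (d - 5)^2*(d + 1)*(d^2 - d - 20) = (d - 5)^3*(d + 1)*(d + 4)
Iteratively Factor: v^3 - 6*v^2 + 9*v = (v - 3)*(v^2 - 3*v) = v*(v - 3)*(v - 3)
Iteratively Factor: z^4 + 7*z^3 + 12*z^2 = (z + 3)*(z^3 + 4*z^2) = z*(z + 3)*(z^2 + 4*z) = z^2*(z + 3)*(z + 4)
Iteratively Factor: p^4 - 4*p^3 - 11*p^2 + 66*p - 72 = (p + 4)*(p^3 - 8*p^2 + 21*p - 18) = (p - 2)*(p + 4)*(p^2 - 6*p + 9) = (p - 3)*(p - 2)*(p + 4)*(p - 3)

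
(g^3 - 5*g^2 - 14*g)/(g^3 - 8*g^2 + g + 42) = g/(g - 3)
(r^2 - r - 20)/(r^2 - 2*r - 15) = (r + 4)/(r + 3)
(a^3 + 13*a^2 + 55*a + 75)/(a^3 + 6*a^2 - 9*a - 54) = (a^2 + 10*a + 25)/(a^2 + 3*a - 18)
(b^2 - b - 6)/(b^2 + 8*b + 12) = (b - 3)/(b + 6)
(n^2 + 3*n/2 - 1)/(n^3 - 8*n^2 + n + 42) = (n - 1/2)/(n^2 - 10*n + 21)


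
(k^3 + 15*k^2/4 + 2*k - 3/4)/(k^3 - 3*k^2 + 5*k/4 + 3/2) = (4*k^3 + 15*k^2 + 8*k - 3)/(4*k^3 - 12*k^2 + 5*k + 6)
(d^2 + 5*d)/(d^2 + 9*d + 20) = d/(d + 4)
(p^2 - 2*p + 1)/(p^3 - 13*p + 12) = (p - 1)/(p^2 + p - 12)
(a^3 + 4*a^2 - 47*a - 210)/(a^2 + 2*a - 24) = (a^2 - 2*a - 35)/(a - 4)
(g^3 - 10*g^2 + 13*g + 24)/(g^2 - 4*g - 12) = (-g^3 + 10*g^2 - 13*g - 24)/(-g^2 + 4*g + 12)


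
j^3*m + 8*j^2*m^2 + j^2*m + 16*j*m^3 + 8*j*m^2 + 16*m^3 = (j + 4*m)^2*(j*m + m)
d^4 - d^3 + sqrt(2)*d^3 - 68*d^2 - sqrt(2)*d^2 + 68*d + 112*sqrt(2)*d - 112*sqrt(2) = (d - 1)*(d - 4*sqrt(2))*(d - 2*sqrt(2))*(d + 7*sqrt(2))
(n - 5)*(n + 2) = n^2 - 3*n - 10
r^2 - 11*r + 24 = (r - 8)*(r - 3)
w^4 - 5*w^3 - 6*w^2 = w^2*(w - 6)*(w + 1)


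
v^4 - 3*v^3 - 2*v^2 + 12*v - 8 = (v - 2)^2*(v - 1)*(v + 2)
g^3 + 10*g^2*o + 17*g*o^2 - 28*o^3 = (g - o)*(g + 4*o)*(g + 7*o)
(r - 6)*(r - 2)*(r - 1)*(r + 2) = r^4 - 7*r^3 + 2*r^2 + 28*r - 24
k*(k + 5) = k^2 + 5*k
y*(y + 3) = y^2 + 3*y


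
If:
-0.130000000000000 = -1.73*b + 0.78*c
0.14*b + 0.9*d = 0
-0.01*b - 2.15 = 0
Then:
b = -215.00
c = -477.03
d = 33.44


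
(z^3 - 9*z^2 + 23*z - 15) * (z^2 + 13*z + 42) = z^5 + 4*z^4 - 52*z^3 - 94*z^2 + 771*z - 630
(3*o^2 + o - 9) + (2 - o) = 3*o^2 - 7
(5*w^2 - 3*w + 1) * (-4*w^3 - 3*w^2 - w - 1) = -20*w^5 - 3*w^4 - 5*w^2 + 2*w - 1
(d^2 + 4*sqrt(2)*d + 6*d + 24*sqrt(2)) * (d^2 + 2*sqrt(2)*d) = d^4 + 6*d^3 + 6*sqrt(2)*d^3 + 16*d^2 + 36*sqrt(2)*d^2 + 96*d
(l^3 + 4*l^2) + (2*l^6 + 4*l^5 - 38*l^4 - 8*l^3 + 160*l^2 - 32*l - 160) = 2*l^6 + 4*l^5 - 38*l^4 - 7*l^3 + 164*l^2 - 32*l - 160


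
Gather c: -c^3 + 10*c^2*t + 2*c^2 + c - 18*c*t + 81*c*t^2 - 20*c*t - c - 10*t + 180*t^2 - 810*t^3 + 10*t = -c^3 + c^2*(10*t + 2) + c*(81*t^2 - 38*t) - 810*t^3 + 180*t^2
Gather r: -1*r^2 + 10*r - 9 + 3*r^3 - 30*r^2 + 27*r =3*r^3 - 31*r^2 + 37*r - 9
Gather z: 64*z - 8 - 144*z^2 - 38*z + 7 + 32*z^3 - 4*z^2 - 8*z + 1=32*z^3 - 148*z^2 + 18*z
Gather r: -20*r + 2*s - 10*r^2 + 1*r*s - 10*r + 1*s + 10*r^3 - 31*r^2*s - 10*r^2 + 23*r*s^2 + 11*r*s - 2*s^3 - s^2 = 10*r^3 + r^2*(-31*s - 20) + r*(23*s^2 + 12*s - 30) - 2*s^3 - s^2 + 3*s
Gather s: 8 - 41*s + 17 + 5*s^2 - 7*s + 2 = 5*s^2 - 48*s + 27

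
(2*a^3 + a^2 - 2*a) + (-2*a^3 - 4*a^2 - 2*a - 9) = -3*a^2 - 4*a - 9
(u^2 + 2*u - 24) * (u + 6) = u^3 + 8*u^2 - 12*u - 144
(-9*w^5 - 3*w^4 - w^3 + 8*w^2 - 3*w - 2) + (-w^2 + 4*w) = -9*w^5 - 3*w^4 - w^3 + 7*w^2 + w - 2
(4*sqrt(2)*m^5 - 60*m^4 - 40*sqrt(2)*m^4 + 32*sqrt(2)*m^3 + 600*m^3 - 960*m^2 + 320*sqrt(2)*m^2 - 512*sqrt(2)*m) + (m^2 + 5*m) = 4*sqrt(2)*m^5 - 60*m^4 - 40*sqrt(2)*m^4 + 32*sqrt(2)*m^3 + 600*m^3 - 959*m^2 + 320*sqrt(2)*m^2 - 512*sqrt(2)*m + 5*m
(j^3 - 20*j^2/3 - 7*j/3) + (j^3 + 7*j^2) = 2*j^3 + j^2/3 - 7*j/3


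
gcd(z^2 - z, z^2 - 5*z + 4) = z - 1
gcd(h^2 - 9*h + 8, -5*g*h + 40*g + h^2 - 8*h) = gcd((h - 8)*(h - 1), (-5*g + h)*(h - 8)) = h - 8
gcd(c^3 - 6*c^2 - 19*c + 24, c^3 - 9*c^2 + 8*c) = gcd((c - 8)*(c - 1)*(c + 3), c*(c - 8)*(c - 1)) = c^2 - 9*c + 8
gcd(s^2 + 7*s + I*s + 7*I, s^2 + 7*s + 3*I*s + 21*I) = s + 7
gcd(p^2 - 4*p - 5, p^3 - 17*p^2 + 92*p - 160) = p - 5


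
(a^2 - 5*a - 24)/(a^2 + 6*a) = (a^2 - 5*a - 24)/(a*(a + 6))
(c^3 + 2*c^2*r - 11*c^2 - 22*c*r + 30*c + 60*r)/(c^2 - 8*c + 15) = (c^2 + 2*c*r - 6*c - 12*r)/(c - 3)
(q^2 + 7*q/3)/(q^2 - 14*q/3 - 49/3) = q/(q - 7)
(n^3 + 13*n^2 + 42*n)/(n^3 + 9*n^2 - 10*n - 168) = n/(n - 4)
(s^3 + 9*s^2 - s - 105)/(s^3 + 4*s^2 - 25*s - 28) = (s^2 + 2*s - 15)/(s^2 - 3*s - 4)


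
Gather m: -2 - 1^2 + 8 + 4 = 9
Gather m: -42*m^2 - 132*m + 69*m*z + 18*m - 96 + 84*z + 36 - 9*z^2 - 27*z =-42*m^2 + m*(69*z - 114) - 9*z^2 + 57*z - 60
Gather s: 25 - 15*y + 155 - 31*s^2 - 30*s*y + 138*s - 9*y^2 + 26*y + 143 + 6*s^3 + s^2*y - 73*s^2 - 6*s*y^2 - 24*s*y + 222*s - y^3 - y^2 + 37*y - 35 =6*s^3 + s^2*(y - 104) + s*(-6*y^2 - 54*y + 360) - y^3 - 10*y^2 + 48*y + 288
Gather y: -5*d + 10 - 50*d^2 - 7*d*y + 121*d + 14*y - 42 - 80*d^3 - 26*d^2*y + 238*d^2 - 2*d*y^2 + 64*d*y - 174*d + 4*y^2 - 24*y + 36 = -80*d^3 + 188*d^2 - 58*d + y^2*(4 - 2*d) + y*(-26*d^2 + 57*d - 10) + 4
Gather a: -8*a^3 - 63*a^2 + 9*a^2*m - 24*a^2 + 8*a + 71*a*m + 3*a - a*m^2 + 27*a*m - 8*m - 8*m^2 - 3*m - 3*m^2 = -8*a^3 + a^2*(9*m - 87) + a*(-m^2 + 98*m + 11) - 11*m^2 - 11*m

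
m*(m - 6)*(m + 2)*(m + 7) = m^4 + 3*m^3 - 40*m^2 - 84*m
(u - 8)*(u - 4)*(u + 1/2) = u^3 - 23*u^2/2 + 26*u + 16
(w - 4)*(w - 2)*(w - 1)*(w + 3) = w^4 - 4*w^3 - 7*w^2 + 34*w - 24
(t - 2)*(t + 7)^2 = t^3 + 12*t^2 + 21*t - 98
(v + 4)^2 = v^2 + 8*v + 16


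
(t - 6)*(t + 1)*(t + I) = t^3 - 5*t^2 + I*t^2 - 6*t - 5*I*t - 6*I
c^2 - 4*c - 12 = (c - 6)*(c + 2)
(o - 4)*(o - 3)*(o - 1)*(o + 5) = o^4 - 3*o^3 - 21*o^2 + 83*o - 60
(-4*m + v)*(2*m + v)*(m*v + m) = -8*m^3*v - 8*m^3 - 2*m^2*v^2 - 2*m^2*v + m*v^3 + m*v^2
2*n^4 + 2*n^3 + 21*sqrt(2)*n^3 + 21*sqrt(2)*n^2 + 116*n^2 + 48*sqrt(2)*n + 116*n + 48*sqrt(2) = (n + 4*sqrt(2))*(n + 6*sqrt(2))*(sqrt(2)*n + 1)*(sqrt(2)*n + sqrt(2))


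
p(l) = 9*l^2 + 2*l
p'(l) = 18*l + 2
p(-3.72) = 117.11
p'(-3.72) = -64.96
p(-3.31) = 91.98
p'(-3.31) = -57.58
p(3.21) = 99.16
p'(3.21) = 59.78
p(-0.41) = 0.69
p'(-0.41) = -5.38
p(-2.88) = 68.89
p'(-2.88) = -49.84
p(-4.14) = 145.98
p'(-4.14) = -72.52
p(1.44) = 21.54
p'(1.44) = 27.92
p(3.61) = 124.51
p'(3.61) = 66.98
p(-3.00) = 75.00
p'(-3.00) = -52.00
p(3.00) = 87.00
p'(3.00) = 56.00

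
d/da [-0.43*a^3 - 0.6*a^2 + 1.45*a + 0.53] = -1.29*a^2 - 1.2*a + 1.45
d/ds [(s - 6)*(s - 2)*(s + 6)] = 3*s^2 - 4*s - 36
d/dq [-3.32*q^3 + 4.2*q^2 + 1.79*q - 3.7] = -9.96*q^2 + 8.4*q + 1.79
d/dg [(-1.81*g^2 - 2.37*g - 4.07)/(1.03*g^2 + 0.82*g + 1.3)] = (0.956900000000001*g^2 + 3.6782*g + 0.2564)/(1.0609*g^4 + 1.6892*g^3 + 3.3504*g^2 + 2.132*g + 1.69)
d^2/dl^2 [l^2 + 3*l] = 2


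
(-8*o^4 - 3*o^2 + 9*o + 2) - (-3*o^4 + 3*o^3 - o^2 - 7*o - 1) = -5*o^4 - 3*o^3 - 2*o^2 + 16*o + 3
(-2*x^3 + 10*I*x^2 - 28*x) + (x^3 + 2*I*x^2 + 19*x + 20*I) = -x^3 + 12*I*x^2 - 9*x + 20*I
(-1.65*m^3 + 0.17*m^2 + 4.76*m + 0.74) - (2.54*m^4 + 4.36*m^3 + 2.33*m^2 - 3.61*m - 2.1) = -2.54*m^4 - 6.01*m^3 - 2.16*m^2 + 8.37*m + 2.84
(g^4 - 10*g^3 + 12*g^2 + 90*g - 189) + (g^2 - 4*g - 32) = g^4 - 10*g^3 + 13*g^2 + 86*g - 221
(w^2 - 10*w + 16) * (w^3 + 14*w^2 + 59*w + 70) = w^5 + 4*w^4 - 65*w^3 - 296*w^2 + 244*w + 1120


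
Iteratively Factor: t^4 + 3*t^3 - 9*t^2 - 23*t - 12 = (t + 4)*(t^3 - t^2 - 5*t - 3) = (t + 1)*(t + 4)*(t^2 - 2*t - 3) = (t + 1)^2*(t + 4)*(t - 3)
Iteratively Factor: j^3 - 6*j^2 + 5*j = (j - 1)*(j^2 - 5*j) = (j - 5)*(j - 1)*(j)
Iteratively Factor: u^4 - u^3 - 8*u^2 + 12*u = (u - 2)*(u^3 + u^2 - 6*u) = u*(u - 2)*(u^2 + u - 6) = u*(u - 2)^2*(u + 3)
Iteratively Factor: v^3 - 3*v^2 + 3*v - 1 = (v - 1)*(v^2 - 2*v + 1) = (v - 1)^2*(v - 1)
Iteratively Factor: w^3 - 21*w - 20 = (w + 1)*(w^2 - w - 20) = (w - 5)*(w + 1)*(w + 4)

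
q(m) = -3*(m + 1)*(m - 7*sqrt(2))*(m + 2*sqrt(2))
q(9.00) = 319.19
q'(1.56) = 140.14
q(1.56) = 281.07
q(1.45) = 265.71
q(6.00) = 722.95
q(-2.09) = -28.95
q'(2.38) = 140.93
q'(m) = -3*(m + 1)*(m - 7*sqrt(2)) - 3*(m + 1)*(m + 2*sqrt(2)) - 3*(m - 7*sqrt(2))*(m + 2*sqrt(2)) = -9*m^2 - 6*m + 30*sqrt(2)*m + 15*sqrt(2) + 84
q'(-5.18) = -324.97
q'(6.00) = -0.23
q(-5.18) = 444.68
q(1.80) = 314.90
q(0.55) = 146.88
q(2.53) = 418.19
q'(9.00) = -295.95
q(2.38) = 397.13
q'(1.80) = 141.62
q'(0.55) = 122.53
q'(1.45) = 139.11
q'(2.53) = 139.76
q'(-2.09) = -10.23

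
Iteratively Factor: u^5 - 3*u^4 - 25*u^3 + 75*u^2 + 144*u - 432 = (u + 3)*(u^4 - 6*u^3 - 7*u^2 + 96*u - 144) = (u - 3)*(u + 3)*(u^3 - 3*u^2 - 16*u + 48) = (u - 4)*(u - 3)*(u + 3)*(u^2 + u - 12) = (u - 4)*(u - 3)^2*(u + 3)*(u + 4)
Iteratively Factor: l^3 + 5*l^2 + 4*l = (l)*(l^2 + 5*l + 4) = l*(l + 4)*(l + 1)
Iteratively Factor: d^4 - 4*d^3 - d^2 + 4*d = (d - 4)*(d^3 - d) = (d - 4)*(d - 1)*(d^2 + d) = (d - 4)*(d - 1)*(d + 1)*(d)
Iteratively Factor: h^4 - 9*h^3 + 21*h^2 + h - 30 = (h - 3)*(h^3 - 6*h^2 + 3*h + 10) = (h - 5)*(h - 3)*(h^2 - h - 2) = (h - 5)*(h - 3)*(h - 2)*(h + 1)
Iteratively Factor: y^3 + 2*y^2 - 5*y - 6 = (y + 1)*(y^2 + y - 6) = (y + 1)*(y + 3)*(y - 2)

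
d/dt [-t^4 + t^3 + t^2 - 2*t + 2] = -4*t^3 + 3*t^2 + 2*t - 2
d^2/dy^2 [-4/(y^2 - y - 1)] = 8*(-y^2 + y + (2*y - 1)^2 + 1)/(-y^2 + y + 1)^3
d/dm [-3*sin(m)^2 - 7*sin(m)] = -(6*sin(m) + 7)*cos(m)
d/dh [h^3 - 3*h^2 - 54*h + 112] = 3*h^2 - 6*h - 54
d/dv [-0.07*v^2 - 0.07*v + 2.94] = -0.14*v - 0.07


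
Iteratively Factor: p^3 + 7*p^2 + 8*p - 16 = (p + 4)*(p^2 + 3*p - 4) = (p - 1)*(p + 4)*(p + 4)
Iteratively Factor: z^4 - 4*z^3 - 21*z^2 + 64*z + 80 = (z - 5)*(z^3 + z^2 - 16*z - 16) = (z - 5)*(z + 1)*(z^2 - 16) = (z - 5)*(z + 1)*(z + 4)*(z - 4)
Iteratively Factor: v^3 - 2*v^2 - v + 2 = (v + 1)*(v^2 - 3*v + 2) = (v - 2)*(v + 1)*(v - 1)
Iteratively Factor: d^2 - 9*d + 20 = (d - 4)*(d - 5)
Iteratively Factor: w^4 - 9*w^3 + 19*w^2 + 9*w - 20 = (w - 1)*(w^3 - 8*w^2 + 11*w + 20) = (w - 5)*(w - 1)*(w^2 - 3*w - 4) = (w - 5)*(w - 4)*(w - 1)*(w + 1)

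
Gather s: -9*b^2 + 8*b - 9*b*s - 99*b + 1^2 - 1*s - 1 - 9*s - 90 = -9*b^2 - 91*b + s*(-9*b - 10) - 90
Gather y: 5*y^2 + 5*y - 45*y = 5*y^2 - 40*y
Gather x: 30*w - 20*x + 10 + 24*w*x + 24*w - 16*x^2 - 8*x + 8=54*w - 16*x^2 + x*(24*w - 28) + 18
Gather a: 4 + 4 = 8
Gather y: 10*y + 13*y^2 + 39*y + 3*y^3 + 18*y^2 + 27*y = 3*y^3 + 31*y^2 + 76*y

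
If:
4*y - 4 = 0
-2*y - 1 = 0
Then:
No Solution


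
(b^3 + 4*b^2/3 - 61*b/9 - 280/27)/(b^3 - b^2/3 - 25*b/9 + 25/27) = (9*b^2 - 3*b - 56)/(9*b^2 - 18*b + 5)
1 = 1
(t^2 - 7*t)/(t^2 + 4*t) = (t - 7)/(t + 4)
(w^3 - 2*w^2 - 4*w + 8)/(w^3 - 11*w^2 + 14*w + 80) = (w^2 - 4*w + 4)/(w^2 - 13*w + 40)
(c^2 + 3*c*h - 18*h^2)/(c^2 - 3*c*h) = (c + 6*h)/c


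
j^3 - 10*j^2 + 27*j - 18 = (j - 6)*(j - 3)*(j - 1)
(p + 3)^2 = p^2 + 6*p + 9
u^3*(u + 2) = u^4 + 2*u^3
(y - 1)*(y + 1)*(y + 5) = y^3 + 5*y^2 - y - 5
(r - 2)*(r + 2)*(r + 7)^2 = r^4 + 14*r^3 + 45*r^2 - 56*r - 196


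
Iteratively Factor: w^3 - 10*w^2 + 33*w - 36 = (w - 3)*(w^2 - 7*w + 12) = (w - 4)*(w - 3)*(w - 3)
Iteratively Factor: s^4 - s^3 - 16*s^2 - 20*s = (s + 2)*(s^3 - 3*s^2 - 10*s) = (s - 5)*(s + 2)*(s^2 + 2*s) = (s - 5)*(s + 2)^2*(s)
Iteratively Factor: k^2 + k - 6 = (k + 3)*(k - 2)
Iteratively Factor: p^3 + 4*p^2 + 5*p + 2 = (p + 1)*(p^2 + 3*p + 2) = (p + 1)^2*(p + 2)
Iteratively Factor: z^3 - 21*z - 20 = (z + 1)*(z^2 - z - 20) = (z + 1)*(z + 4)*(z - 5)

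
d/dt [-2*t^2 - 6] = -4*t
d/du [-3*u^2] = -6*u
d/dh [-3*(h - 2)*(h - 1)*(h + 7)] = -9*h^2 - 24*h + 57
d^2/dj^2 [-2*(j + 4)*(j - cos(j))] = -2*(j + 4)*cos(j) - 4*sin(j) - 4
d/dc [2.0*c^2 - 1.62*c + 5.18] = 4.0*c - 1.62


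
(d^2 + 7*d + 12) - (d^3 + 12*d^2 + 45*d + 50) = -d^3 - 11*d^2 - 38*d - 38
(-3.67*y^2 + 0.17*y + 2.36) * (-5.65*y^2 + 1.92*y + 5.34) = 20.7355*y^4 - 8.0069*y^3 - 32.6054*y^2 + 5.439*y + 12.6024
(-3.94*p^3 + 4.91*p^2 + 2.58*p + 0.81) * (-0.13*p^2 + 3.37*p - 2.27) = 0.5122*p^5 - 13.9161*p^4 + 25.1551*p^3 - 2.5564*p^2 - 3.1269*p - 1.8387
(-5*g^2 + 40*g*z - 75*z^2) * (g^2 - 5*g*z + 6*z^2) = -5*g^4 + 65*g^3*z - 305*g^2*z^2 + 615*g*z^3 - 450*z^4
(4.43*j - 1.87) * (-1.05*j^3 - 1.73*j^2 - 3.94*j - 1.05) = -4.6515*j^4 - 5.7004*j^3 - 14.2191*j^2 + 2.7163*j + 1.9635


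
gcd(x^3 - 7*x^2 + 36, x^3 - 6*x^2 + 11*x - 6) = x - 3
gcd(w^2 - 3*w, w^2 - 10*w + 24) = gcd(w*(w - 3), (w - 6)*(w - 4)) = 1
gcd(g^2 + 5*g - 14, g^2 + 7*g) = g + 7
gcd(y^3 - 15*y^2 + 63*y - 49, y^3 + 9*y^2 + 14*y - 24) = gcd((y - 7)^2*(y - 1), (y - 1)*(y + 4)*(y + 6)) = y - 1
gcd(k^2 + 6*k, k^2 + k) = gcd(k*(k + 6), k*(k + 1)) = k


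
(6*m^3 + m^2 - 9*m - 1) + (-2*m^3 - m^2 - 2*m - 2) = 4*m^3 - 11*m - 3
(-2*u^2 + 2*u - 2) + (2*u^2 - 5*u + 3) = 1 - 3*u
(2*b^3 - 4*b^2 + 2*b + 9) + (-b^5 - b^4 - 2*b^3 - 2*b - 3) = -b^5 - b^4 - 4*b^2 + 6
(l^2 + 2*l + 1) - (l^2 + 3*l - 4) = 5 - l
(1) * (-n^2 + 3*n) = -n^2 + 3*n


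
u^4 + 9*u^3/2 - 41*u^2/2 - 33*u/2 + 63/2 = (u - 3)*(u - 1)*(u + 3/2)*(u + 7)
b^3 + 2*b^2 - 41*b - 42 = (b - 6)*(b + 1)*(b + 7)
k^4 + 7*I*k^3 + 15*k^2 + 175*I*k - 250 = (k - 5*I)*(k + 2*I)*(k + 5*I)^2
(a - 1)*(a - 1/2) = a^2 - 3*a/2 + 1/2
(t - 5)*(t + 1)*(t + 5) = t^3 + t^2 - 25*t - 25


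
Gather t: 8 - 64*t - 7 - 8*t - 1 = -72*t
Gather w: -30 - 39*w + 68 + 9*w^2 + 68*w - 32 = 9*w^2 + 29*w + 6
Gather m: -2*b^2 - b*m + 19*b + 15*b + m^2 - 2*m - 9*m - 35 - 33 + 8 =-2*b^2 + 34*b + m^2 + m*(-b - 11) - 60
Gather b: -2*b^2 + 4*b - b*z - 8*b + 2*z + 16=-2*b^2 + b*(-z - 4) + 2*z + 16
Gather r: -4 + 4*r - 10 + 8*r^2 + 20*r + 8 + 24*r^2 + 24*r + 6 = 32*r^2 + 48*r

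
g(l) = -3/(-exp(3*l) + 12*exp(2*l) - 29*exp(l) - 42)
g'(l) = -3*(3*exp(3*l) - 24*exp(2*l) + 29*exp(l))/(-exp(3*l) + 12*exp(2*l) - 29*exp(l) - 42)^2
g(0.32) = 0.05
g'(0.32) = -0.00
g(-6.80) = 0.07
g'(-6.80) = -0.00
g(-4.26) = 0.07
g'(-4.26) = -0.00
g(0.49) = 0.05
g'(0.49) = 0.00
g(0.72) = 0.05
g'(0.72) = 0.01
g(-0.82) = 0.06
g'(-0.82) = -0.01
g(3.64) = 0.00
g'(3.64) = -0.00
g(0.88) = 0.05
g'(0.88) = 0.03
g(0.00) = 0.05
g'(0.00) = -0.00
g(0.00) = 0.05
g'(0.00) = -0.00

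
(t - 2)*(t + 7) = t^2 + 5*t - 14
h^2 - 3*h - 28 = (h - 7)*(h + 4)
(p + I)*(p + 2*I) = p^2 + 3*I*p - 2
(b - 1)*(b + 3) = b^2 + 2*b - 3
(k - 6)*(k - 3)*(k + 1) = k^3 - 8*k^2 + 9*k + 18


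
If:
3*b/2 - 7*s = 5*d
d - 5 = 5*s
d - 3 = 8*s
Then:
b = 278/9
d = 25/3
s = 2/3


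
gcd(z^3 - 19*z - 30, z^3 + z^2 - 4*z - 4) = z + 2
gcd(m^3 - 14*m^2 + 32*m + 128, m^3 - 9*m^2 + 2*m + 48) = m^2 - 6*m - 16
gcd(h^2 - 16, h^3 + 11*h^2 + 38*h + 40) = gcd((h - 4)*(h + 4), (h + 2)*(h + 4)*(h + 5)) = h + 4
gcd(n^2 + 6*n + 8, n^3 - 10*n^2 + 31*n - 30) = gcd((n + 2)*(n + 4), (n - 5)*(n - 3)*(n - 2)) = 1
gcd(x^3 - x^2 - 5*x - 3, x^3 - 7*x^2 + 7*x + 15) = x^2 - 2*x - 3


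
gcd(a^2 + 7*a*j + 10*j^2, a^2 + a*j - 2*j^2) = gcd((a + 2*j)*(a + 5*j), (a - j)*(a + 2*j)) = a + 2*j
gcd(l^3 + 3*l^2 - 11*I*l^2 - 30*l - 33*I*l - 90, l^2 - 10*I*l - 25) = l - 5*I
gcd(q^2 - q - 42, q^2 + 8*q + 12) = q + 6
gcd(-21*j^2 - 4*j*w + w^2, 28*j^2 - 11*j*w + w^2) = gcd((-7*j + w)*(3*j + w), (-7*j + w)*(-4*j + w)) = -7*j + w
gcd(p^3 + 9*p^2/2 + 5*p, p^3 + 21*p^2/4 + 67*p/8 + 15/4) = p^2 + 9*p/2 + 5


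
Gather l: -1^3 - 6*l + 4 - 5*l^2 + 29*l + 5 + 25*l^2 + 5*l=20*l^2 + 28*l + 8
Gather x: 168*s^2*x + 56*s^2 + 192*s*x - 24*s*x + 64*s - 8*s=56*s^2 + 56*s + x*(168*s^2 + 168*s)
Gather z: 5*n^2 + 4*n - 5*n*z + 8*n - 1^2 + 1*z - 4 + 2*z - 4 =5*n^2 + 12*n + z*(3 - 5*n) - 9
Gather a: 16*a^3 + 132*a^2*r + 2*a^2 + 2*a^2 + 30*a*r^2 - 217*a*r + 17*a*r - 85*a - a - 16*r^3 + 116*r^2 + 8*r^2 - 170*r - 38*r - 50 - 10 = 16*a^3 + a^2*(132*r + 4) + a*(30*r^2 - 200*r - 86) - 16*r^3 + 124*r^2 - 208*r - 60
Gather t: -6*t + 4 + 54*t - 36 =48*t - 32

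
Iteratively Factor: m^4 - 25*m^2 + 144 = (m + 4)*(m^3 - 4*m^2 - 9*m + 36) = (m - 3)*(m + 4)*(m^2 - m - 12) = (m - 3)*(m + 3)*(m + 4)*(m - 4)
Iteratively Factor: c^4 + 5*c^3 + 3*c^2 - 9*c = (c + 3)*(c^3 + 2*c^2 - 3*c) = (c - 1)*(c + 3)*(c^2 + 3*c) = c*(c - 1)*(c + 3)*(c + 3)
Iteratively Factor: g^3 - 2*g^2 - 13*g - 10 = (g + 2)*(g^2 - 4*g - 5) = (g - 5)*(g + 2)*(g + 1)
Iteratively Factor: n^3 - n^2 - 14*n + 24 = (n + 4)*(n^2 - 5*n + 6) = (n - 3)*(n + 4)*(n - 2)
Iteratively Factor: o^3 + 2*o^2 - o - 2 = (o - 1)*(o^2 + 3*o + 2) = (o - 1)*(o + 1)*(o + 2)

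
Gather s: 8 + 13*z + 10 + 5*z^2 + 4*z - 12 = 5*z^2 + 17*z + 6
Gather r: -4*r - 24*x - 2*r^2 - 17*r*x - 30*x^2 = -2*r^2 + r*(-17*x - 4) - 30*x^2 - 24*x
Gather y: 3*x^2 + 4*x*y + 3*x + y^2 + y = 3*x^2 + 3*x + y^2 + y*(4*x + 1)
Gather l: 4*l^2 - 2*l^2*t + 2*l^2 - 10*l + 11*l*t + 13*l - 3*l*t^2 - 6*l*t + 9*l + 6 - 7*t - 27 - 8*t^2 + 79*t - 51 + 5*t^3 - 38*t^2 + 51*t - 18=l^2*(6 - 2*t) + l*(-3*t^2 + 5*t + 12) + 5*t^3 - 46*t^2 + 123*t - 90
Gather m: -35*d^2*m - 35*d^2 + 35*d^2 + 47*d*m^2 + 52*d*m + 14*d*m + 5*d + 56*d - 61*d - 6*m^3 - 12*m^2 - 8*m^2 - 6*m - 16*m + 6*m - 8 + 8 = -6*m^3 + m^2*(47*d - 20) + m*(-35*d^2 + 66*d - 16)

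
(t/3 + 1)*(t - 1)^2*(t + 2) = t^4/3 + t^3 - t^2 - 7*t/3 + 2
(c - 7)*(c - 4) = c^2 - 11*c + 28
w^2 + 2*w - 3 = (w - 1)*(w + 3)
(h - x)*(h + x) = h^2 - x^2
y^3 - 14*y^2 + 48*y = y*(y - 8)*(y - 6)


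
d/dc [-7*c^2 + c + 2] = 1 - 14*c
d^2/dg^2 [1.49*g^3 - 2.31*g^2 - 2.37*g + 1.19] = 8.94*g - 4.62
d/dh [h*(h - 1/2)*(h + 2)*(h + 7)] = 4*h^3 + 51*h^2/2 + 19*h - 7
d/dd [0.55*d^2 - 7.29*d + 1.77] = 1.1*d - 7.29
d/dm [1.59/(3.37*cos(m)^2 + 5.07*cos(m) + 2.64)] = (10.7166*cos(m) + 8.0613)*sin(m)/(3.37*cos(m)^2 + 5.07*cos(m) + 2.64)^2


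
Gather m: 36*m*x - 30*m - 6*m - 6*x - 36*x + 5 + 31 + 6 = m*(36*x - 36) - 42*x + 42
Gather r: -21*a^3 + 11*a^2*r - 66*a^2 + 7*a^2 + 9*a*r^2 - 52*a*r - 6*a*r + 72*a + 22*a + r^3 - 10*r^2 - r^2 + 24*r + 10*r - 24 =-21*a^3 - 59*a^2 + 94*a + r^3 + r^2*(9*a - 11) + r*(11*a^2 - 58*a + 34) - 24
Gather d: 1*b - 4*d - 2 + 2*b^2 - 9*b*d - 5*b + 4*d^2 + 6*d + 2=2*b^2 - 4*b + 4*d^2 + d*(2 - 9*b)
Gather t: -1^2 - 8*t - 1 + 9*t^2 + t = 9*t^2 - 7*t - 2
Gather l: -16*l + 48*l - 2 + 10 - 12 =32*l - 4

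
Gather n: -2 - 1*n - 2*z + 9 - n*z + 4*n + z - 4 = n*(3 - z) - z + 3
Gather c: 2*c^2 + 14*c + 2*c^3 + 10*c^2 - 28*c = 2*c^3 + 12*c^2 - 14*c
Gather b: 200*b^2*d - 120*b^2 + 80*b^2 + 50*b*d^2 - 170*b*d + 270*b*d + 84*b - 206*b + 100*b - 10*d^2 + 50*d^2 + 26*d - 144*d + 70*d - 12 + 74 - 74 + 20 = b^2*(200*d - 40) + b*(50*d^2 + 100*d - 22) + 40*d^2 - 48*d + 8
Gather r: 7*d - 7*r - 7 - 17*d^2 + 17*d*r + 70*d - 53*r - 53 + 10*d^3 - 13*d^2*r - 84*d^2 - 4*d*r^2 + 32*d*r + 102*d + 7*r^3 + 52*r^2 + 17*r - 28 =10*d^3 - 101*d^2 + 179*d + 7*r^3 + r^2*(52 - 4*d) + r*(-13*d^2 + 49*d - 43) - 88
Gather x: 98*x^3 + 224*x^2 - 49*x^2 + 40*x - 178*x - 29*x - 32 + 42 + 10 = 98*x^3 + 175*x^2 - 167*x + 20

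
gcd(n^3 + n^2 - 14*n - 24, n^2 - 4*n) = n - 4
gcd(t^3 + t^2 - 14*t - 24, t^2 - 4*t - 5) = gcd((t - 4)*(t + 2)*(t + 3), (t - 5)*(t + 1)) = 1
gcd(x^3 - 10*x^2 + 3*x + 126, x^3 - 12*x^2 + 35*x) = x - 7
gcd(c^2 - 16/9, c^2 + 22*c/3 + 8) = c + 4/3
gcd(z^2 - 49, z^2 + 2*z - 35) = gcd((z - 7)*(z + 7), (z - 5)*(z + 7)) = z + 7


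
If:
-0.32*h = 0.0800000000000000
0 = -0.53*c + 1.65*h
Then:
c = -0.78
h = -0.25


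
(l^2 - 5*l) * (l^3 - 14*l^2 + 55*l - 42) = l^5 - 19*l^4 + 125*l^3 - 317*l^2 + 210*l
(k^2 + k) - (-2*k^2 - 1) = 3*k^2 + k + 1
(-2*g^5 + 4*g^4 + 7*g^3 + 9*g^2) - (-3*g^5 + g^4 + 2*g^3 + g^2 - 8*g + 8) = g^5 + 3*g^4 + 5*g^3 + 8*g^2 + 8*g - 8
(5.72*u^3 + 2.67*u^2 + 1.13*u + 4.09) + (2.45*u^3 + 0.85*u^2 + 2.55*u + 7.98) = 8.17*u^3 + 3.52*u^2 + 3.68*u + 12.07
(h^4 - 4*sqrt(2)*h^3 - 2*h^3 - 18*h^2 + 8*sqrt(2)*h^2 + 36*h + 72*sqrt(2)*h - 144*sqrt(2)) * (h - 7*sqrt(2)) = h^5 - 11*sqrt(2)*h^4 - 2*h^4 + 22*sqrt(2)*h^3 + 38*h^3 - 76*h^2 + 198*sqrt(2)*h^2 - 1008*h - 396*sqrt(2)*h + 2016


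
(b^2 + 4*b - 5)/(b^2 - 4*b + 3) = (b + 5)/(b - 3)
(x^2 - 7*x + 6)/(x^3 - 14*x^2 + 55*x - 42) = 1/(x - 7)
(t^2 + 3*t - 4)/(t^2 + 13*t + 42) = (t^2 + 3*t - 4)/(t^2 + 13*t + 42)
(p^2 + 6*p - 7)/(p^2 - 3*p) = (p^2 + 6*p - 7)/(p*(p - 3))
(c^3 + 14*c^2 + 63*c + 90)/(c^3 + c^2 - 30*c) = (c^2 + 8*c + 15)/(c*(c - 5))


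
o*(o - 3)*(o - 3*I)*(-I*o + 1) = -I*o^4 - 2*o^3 + 3*I*o^3 + 6*o^2 - 3*I*o^2 + 9*I*o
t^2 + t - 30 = (t - 5)*(t + 6)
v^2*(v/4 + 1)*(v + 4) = v^4/4 + 2*v^3 + 4*v^2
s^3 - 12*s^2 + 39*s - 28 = (s - 7)*(s - 4)*(s - 1)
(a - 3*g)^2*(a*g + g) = a^3*g - 6*a^2*g^2 + a^2*g + 9*a*g^3 - 6*a*g^2 + 9*g^3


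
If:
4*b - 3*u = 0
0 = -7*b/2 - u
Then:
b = 0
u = 0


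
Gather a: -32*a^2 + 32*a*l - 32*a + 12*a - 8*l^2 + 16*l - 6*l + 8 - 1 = -32*a^2 + a*(32*l - 20) - 8*l^2 + 10*l + 7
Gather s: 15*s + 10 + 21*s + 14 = 36*s + 24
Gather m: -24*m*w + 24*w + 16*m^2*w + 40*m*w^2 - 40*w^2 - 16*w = 16*m^2*w + m*(40*w^2 - 24*w) - 40*w^2 + 8*w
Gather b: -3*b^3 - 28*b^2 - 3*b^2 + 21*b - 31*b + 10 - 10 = -3*b^3 - 31*b^2 - 10*b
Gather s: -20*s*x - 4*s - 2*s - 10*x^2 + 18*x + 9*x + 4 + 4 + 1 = s*(-20*x - 6) - 10*x^2 + 27*x + 9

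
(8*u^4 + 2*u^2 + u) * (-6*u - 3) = -48*u^5 - 24*u^4 - 12*u^3 - 12*u^2 - 3*u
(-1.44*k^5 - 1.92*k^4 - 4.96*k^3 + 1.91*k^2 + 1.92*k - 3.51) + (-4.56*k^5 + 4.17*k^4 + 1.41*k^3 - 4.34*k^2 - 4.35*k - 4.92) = -6.0*k^5 + 2.25*k^4 - 3.55*k^3 - 2.43*k^2 - 2.43*k - 8.43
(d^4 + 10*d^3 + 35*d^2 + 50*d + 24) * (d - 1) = d^5 + 9*d^4 + 25*d^3 + 15*d^2 - 26*d - 24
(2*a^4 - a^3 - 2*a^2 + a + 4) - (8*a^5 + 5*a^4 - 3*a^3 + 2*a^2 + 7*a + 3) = -8*a^5 - 3*a^4 + 2*a^3 - 4*a^2 - 6*a + 1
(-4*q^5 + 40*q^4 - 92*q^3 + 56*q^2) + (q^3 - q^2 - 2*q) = -4*q^5 + 40*q^4 - 91*q^3 + 55*q^2 - 2*q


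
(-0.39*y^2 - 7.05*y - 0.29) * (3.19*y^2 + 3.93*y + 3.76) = -1.2441*y^4 - 24.0222*y^3 - 30.098*y^2 - 27.6477*y - 1.0904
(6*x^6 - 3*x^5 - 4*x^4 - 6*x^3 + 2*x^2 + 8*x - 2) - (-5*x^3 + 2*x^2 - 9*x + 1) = 6*x^6 - 3*x^5 - 4*x^4 - x^3 + 17*x - 3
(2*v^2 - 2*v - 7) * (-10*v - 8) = -20*v^3 + 4*v^2 + 86*v + 56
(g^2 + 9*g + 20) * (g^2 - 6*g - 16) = g^4 + 3*g^3 - 50*g^2 - 264*g - 320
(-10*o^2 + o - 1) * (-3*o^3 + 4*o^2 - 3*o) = 30*o^5 - 43*o^4 + 37*o^3 - 7*o^2 + 3*o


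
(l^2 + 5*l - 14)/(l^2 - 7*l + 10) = (l + 7)/(l - 5)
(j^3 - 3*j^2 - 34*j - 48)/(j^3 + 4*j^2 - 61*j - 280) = (j^2 + 5*j + 6)/(j^2 + 12*j + 35)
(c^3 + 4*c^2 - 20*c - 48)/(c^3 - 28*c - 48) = (c^2 + 2*c - 24)/(c^2 - 2*c - 24)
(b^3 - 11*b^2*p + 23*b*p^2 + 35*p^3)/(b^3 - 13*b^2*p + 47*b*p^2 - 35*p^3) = (-b - p)/(-b + p)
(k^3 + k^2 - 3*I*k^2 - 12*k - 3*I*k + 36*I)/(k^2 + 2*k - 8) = (k^2 - 3*k*(1 + I) + 9*I)/(k - 2)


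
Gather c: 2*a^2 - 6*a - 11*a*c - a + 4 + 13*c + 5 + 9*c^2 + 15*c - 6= 2*a^2 - 7*a + 9*c^2 + c*(28 - 11*a) + 3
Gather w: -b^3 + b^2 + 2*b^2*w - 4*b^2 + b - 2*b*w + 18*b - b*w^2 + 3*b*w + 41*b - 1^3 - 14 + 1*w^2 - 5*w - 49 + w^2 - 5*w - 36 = -b^3 - 3*b^2 + 60*b + w^2*(2 - b) + w*(2*b^2 + b - 10) - 100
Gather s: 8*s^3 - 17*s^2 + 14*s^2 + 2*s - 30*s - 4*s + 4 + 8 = 8*s^3 - 3*s^2 - 32*s + 12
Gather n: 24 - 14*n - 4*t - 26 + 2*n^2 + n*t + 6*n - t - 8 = 2*n^2 + n*(t - 8) - 5*t - 10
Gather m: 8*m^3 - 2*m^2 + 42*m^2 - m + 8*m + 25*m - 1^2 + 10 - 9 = 8*m^3 + 40*m^2 + 32*m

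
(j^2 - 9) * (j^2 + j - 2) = j^4 + j^3 - 11*j^2 - 9*j + 18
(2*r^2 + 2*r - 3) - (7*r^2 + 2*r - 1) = -5*r^2 - 2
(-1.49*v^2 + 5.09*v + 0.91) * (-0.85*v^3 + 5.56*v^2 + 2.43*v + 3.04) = 1.2665*v^5 - 12.6109*v^4 + 23.9062*v^3 + 12.8987*v^2 + 17.6849*v + 2.7664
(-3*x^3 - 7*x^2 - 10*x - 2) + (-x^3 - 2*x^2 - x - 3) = -4*x^3 - 9*x^2 - 11*x - 5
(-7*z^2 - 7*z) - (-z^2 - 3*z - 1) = -6*z^2 - 4*z + 1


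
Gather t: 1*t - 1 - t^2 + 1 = -t^2 + t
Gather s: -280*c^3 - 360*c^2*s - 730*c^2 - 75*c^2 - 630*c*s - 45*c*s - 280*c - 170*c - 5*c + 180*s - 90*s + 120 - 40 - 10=-280*c^3 - 805*c^2 - 455*c + s*(-360*c^2 - 675*c + 90) + 70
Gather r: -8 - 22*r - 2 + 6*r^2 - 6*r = 6*r^2 - 28*r - 10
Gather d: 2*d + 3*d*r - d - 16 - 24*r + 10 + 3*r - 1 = d*(3*r + 1) - 21*r - 7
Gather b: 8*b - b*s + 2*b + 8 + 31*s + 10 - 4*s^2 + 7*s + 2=b*(10 - s) - 4*s^2 + 38*s + 20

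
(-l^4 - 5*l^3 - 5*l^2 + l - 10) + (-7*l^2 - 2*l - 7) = -l^4 - 5*l^3 - 12*l^2 - l - 17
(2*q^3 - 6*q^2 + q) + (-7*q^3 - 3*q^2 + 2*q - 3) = -5*q^3 - 9*q^2 + 3*q - 3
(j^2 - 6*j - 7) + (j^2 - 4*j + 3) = 2*j^2 - 10*j - 4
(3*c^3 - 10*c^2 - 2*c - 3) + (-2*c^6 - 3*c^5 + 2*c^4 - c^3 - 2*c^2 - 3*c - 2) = -2*c^6 - 3*c^5 + 2*c^4 + 2*c^3 - 12*c^2 - 5*c - 5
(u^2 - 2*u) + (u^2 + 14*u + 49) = 2*u^2 + 12*u + 49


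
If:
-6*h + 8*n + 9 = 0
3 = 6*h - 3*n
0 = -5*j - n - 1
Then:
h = -1/10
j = 1/25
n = -6/5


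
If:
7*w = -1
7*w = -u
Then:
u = 1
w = -1/7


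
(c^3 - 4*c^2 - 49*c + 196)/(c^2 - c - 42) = (c^2 + 3*c - 28)/(c + 6)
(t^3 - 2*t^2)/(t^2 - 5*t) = t*(t - 2)/(t - 5)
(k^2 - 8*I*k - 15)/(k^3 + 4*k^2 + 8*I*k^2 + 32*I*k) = (k^2 - 8*I*k - 15)/(k*(k^2 + 4*k + 8*I*k + 32*I))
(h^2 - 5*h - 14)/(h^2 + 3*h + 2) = (h - 7)/(h + 1)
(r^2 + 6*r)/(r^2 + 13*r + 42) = r/(r + 7)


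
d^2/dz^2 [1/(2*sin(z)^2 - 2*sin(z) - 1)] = 2*(8*sin(z)^4 - 6*sin(z)^3 - 6*sin(z)^2 + 11*sin(z) - 6)/(2*sin(z) + cos(2*z))^3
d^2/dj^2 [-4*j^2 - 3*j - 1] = -8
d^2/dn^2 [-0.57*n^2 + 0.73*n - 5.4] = -1.14000000000000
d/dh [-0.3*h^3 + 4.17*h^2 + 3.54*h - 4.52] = -0.9*h^2 + 8.34*h + 3.54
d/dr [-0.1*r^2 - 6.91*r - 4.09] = -0.2*r - 6.91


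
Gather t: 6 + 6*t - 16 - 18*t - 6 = -12*t - 16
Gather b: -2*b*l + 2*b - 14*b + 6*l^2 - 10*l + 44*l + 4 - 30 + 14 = b*(-2*l - 12) + 6*l^2 + 34*l - 12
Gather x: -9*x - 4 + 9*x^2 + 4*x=9*x^2 - 5*x - 4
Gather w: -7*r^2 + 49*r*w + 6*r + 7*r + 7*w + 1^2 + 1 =-7*r^2 + 13*r + w*(49*r + 7) + 2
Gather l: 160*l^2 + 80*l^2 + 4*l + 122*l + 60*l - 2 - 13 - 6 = 240*l^2 + 186*l - 21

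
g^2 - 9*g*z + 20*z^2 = (g - 5*z)*(g - 4*z)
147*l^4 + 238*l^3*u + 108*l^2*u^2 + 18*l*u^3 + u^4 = (l + u)*(3*l + u)*(7*l + u)^2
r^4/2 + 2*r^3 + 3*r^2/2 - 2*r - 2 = (r/2 + 1)*(r - 1)*(r + 1)*(r + 2)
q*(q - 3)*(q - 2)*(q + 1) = q^4 - 4*q^3 + q^2 + 6*q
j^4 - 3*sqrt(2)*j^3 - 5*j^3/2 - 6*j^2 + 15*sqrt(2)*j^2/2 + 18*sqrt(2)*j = j*(j - 4)*(j + 3/2)*(j - 3*sqrt(2))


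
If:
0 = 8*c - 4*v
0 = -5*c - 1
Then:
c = -1/5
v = -2/5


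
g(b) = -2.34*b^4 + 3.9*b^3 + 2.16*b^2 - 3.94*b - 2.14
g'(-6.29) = 2761.10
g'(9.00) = -5840.80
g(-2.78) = -198.05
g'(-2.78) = 275.57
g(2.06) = -9.14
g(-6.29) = -4525.29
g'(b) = -9.36*b^3 + 11.7*b^2 + 4.32*b - 3.94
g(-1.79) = -34.56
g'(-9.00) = 7728.32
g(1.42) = -1.73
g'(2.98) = -134.86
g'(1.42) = -1.01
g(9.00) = -12372.28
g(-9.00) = -17987.56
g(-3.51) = -485.53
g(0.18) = -2.76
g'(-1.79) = 79.50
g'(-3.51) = 529.80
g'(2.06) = -27.21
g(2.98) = -76.03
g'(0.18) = -2.84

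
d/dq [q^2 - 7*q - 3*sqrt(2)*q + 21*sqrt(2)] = 2*q - 7 - 3*sqrt(2)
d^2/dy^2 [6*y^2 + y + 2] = 12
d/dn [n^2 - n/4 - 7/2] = 2*n - 1/4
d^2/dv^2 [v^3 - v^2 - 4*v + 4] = 6*v - 2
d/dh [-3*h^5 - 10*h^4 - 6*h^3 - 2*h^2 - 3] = h*(-15*h^3 - 40*h^2 - 18*h - 4)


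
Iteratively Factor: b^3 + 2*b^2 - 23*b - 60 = (b - 5)*(b^2 + 7*b + 12) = (b - 5)*(b + 4)*(b + 3)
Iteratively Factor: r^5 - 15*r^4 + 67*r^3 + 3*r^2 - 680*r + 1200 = (r + 3)*(r^4 - 18*r^3 + 121*r^2 - 360*r + 400) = (r - 4)*(r + 3)*(r^3 - 14*r^2 + 65*r - 100) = (r - 4)^2*(r + 3)*(r^2 - 10*r + 25) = (r - 5)*(r - 4)^2*(r + 3)*(r - 5)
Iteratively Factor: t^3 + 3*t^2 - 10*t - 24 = (t + 2)*(t^2 + t - 12) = (t - 3)*(t + 2)*(t + 4)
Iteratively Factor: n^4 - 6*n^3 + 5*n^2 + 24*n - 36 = (n - 2)*(n^3 - 4*n^2 - 3*n + 18) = (n - 2)*(n + 2)*(n^2 - 6*n + 9) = (n - 3)*(n - 2)*(n + 2)*(n - 3)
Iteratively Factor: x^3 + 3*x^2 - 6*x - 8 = (x - 2)*(x^2 + 5*x + 4) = (x - 2)*(x + 1)*(x + 4)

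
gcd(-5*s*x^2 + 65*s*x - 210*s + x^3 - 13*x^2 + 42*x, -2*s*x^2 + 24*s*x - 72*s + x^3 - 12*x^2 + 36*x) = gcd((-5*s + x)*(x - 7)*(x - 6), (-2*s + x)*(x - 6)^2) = x - 6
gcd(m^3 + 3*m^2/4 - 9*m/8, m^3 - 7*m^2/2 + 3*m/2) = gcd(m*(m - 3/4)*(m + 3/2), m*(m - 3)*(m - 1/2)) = m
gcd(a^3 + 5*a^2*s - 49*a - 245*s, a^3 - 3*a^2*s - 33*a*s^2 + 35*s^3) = a + 5*s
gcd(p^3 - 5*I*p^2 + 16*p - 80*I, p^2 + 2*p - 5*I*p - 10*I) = p - 5*I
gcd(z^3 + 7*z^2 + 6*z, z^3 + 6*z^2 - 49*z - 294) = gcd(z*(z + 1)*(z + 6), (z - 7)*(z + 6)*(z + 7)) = z + 6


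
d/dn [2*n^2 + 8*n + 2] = 4*n + 8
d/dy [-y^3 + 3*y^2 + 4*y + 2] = -3*y^2 + 6*y + 4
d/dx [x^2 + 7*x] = 2*x + 7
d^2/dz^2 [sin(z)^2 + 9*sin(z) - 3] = -9*sin(z) + 2*cos(2*z)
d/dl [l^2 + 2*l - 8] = 2*l + 2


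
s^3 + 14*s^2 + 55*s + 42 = (s + 1)*(s + 6)*(s + 7)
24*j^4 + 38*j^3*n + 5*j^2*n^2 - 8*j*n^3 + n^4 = (-6*j + n)*(-4*j + n)*(j + n)^2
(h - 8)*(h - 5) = h^2 - 13*h + 40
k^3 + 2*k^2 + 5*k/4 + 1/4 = (k + 1/2)^2*(k + 1)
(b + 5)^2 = b^2 + 10*b + 25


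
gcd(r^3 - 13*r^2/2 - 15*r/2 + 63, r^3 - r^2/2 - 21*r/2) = r^2 - r/2 - 21/2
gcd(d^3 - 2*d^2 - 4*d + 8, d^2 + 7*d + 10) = d + 2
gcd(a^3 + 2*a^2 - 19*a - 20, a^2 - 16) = a - 4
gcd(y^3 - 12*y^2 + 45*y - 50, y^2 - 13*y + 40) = y - 5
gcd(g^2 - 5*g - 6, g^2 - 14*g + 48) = g - 6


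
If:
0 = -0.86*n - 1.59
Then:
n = -1.85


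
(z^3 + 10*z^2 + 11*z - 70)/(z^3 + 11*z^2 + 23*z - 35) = (z - 2)/(z - 1)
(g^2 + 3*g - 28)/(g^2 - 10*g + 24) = (g + 7)/(g - 6)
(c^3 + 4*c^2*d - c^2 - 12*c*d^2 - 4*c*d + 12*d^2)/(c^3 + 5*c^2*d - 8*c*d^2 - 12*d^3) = (c - 1)/(c + d)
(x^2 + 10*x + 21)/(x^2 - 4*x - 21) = (x + 7)/(x - 7)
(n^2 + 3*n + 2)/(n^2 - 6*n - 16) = (n + 1)/(n - 8)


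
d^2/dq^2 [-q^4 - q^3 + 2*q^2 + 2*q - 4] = -12*q^2 - 6*q + 4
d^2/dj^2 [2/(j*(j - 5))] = 4*(j^2 + j*(j - 5) + (j - 5)^2)/(j^3*(j - 5)^3)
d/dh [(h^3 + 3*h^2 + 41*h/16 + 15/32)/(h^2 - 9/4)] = (16*h^2 - 48*h - 41)/(4*(4*h^2 - 12*h + 9))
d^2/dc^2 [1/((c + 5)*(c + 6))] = 2*((c + 5)^2 + (c + 5)*(c + 6) + (c + 6)^2)/((c + 5)^3*(c + 6)^3)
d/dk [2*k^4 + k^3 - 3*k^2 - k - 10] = 8*k^3 + 3*k^2 - 6*k - 1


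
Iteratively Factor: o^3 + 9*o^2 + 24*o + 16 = (o + 1)*(o^2 + 8*o + 16) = (o + 1)*(o + 4)*(o + 4)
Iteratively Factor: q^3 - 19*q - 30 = (q + 2)*(q^2 - 2*q - 15) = (q + 2)*(q + 3)*(q - 5)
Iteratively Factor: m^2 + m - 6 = (m - 2)*(m + 3)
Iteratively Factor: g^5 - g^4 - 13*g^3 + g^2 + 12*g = (g + 3)*(g^4 - 4*g^3 - g^2 + 4*g) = g*(g + 3)*(g^3 - 4*g^2 - g + 4) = g*(g + 1)*(g + 3)*(g^2 - 5*g + 4) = g*(g - 4)*(g + 1)*(g + 3)*(g - 1)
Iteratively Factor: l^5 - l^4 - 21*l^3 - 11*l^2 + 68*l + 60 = (l + 2)*(l^4 - 3*l^3 - 15*l^2 + 19*l + 30) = (l - 2)*(l + 2)*(l^3 - l^2 - 17*l - 15) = (l - 2)*(l + 2)*(l + 3)*(l^2 - 4*l - 5) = (l - 5)*(l - 2)*(l + 2)*(l + 3)*(l + 1)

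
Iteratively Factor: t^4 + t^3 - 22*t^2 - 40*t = (t + 4)*(t^3 - 3*t^2 - 10*t) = (t - 5)*(t + 4)*(t^2 + 2*t) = t*(t - 5)*(t + 4)*(t + 2)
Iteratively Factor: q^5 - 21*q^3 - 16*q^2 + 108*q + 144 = (q - 3)*(q^4 + 3*q^3 - 12*q^2 - 52*q - 48) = (q - 4)*(q - 3)*(q^3 + 7*q^2 + 16*q + 12) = (q - 4)*(q - 3)*(q + 3)*(q^2 + 4*q + 4) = (q - 4)*(q - 3)*(q + 2)*(q + 3)*(q + 2)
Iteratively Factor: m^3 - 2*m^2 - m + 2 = (m + 1)*(m^2 - 3*m + 2) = (m - 1)*(m + 1)*(m - 2)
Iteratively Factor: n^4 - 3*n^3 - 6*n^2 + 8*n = (n + 2)*(n^3 - 5*n^2 + 4*n) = (n - 1)*(n + 2)*(n^2 - 4*n) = (n - 4)*(n - 1)*(n + 2)*(n)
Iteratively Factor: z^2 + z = (z)*(z + 1)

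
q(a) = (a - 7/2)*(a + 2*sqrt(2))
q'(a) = 2*a - 7/2 + 2*sqrt(2)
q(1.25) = -9.18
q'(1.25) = 1.83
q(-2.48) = -2.08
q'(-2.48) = -5.63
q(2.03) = -7.14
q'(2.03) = 3.39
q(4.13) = 4.38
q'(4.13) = 7.59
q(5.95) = 21.51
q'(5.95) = 11.23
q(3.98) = 3.27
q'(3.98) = 7.29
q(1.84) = -7.75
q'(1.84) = 3.01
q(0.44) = -10.00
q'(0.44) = 0.21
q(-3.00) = 1.12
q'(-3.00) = -6.67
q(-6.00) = 30.13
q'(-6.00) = -12.67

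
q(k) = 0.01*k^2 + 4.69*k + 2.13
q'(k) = 0.02*k + 4.69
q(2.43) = 13.59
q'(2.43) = 4.74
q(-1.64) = -5.53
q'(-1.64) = 4.66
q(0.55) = 4.71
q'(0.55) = 4.70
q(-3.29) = -13.19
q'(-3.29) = 4.62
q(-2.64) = -10.18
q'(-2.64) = 4.64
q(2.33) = 13.11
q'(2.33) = 4.74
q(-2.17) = -8.00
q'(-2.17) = 4.65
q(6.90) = 34.97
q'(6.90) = 4.83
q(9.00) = 45.15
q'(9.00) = 4.87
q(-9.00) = -39.27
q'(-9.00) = 4.51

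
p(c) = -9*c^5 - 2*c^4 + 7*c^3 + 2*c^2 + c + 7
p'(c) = -45*c^4 - 8*c^3 + 21*c^2 + 4*c + 1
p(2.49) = -808.39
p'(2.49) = -1712.20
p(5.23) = -35644.92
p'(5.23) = -34216.27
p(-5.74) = 52651.45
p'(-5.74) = -46666.60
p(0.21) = 7.36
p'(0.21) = 2.60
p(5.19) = -34297.06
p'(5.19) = -33180.88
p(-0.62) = 6.01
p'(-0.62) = 1.85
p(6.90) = -142887.56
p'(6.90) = -103601.71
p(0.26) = 7.50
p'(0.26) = 3.11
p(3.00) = -2132.00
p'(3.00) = -3659.00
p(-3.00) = 1858.00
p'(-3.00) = -3251.00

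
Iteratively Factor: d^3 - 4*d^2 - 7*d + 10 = (d + 2)*(d^2 - 6*d + 5) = (d - 5)*(d + 2)*(d - 1)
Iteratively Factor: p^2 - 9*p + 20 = (p - 5)*(p - 4)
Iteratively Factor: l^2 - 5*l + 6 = (l - 2)*(l - 3)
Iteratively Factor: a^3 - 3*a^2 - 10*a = (a + 2)*(a^2 - 5*a) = (a - 5)*(a + 2)*(a)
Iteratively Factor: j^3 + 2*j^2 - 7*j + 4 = (j - 1)*(j^2 + 3*j - 4) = (j - 1)^2*(j + 4)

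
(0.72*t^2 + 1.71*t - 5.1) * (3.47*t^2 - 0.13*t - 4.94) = 2.4984*t^4 + 5.8401*t^3 - 21.4761*t^2 - 7.7844*t + 25.194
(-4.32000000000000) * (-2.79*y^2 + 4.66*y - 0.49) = 12.0528*y^2 - 20.1312*y + 2.1168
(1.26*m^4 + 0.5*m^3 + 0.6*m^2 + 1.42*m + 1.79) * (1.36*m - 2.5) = 1.7136*m^5 - 2.47*m^4 - 0.434*m^3 + 0.4312*m^2 - 1.1156*m - 4.475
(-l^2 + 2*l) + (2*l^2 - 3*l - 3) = l^2 - l - 3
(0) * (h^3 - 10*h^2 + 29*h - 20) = 0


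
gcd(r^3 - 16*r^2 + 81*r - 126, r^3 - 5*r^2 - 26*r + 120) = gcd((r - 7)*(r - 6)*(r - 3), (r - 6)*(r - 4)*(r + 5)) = r - 6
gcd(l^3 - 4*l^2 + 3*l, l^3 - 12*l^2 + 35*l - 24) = l^2 - 4*l + 3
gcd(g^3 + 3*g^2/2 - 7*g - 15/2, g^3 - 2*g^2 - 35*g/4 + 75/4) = g^2 + g/2 - 15/2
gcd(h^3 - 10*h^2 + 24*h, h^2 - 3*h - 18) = h - 6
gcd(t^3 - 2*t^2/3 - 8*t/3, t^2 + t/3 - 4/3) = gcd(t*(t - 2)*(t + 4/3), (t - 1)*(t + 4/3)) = t + 4/3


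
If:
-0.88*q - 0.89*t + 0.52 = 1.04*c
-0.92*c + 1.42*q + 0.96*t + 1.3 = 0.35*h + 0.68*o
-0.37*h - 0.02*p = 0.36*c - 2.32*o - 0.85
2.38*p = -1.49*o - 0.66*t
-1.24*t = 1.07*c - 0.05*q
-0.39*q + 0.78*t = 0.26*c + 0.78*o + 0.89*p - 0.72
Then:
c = 0.47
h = 2.86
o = 0.16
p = 0.01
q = 0.43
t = -0.38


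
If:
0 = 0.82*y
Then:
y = 0.00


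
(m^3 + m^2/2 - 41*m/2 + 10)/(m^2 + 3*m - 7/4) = 2*(m^2 + m - 20)/(2*m + 7)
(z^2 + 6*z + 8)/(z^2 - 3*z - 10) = (z + 4)/(z - 5)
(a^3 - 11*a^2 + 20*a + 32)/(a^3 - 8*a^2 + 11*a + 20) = (a - 8)/(a - 5)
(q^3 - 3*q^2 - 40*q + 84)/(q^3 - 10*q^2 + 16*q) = (q^2 - q - 42)/(q*(q - 8))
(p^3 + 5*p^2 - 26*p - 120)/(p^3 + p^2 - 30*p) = (p + 4)/p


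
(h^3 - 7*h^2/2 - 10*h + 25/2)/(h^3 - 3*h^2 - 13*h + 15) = (h + 5/2)/(h + 3)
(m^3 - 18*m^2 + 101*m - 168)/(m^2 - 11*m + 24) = m - 7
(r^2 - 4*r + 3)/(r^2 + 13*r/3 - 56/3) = 3*(r^2 - 4*r + 3)/(3*r^2 + 13*r - 56)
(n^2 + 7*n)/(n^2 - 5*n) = (n + 7)/(n - 5)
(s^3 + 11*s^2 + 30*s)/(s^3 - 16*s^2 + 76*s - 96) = s*(s^2 + 11*s + 30)/(s^3 - 16*s^2 + 76*s - 96)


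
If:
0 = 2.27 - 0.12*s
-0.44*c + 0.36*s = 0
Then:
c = 15.48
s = 18.92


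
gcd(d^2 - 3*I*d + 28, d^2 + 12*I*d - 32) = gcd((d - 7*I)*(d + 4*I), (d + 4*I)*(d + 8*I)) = d + 4*I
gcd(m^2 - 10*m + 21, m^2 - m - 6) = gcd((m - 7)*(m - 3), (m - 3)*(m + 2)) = m - 3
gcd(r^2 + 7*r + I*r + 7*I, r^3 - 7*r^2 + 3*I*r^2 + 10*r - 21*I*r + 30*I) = 1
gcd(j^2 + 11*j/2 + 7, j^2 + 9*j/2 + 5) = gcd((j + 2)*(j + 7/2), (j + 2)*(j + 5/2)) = j + 2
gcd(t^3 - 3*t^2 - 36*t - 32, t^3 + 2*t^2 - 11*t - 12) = t^2 + 5*t + 4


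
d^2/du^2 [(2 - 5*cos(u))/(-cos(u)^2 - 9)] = ((40*cos(u) - 16)*sin(u)^2*cos(u)^2 - 5*(cos(u)^2 + 9)^2*cos(u) + 2*(cos(u)^2 + 9)*(-2*cos(2*u) + 5*cos(3*u)))/(cos(u)^2 + 9)^3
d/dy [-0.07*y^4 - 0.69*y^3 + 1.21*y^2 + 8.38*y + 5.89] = -0.28*y^3 - 2.07*y^2 + 2.42*y + 8.38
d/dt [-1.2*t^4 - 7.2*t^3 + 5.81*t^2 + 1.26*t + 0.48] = -4.8*t^3 - 21.6*t^2 + 11.62*t + 1.26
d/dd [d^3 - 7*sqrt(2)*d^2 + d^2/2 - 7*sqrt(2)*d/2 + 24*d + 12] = 3*d^2 - 14*sqrt(2)*d + d - 7*sqrt(2)/2 + 24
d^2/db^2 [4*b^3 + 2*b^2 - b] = 24*b + 4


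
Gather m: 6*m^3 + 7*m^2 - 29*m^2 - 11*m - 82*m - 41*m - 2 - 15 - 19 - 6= 6*m^3 - 22*m^2 - 134*m - 42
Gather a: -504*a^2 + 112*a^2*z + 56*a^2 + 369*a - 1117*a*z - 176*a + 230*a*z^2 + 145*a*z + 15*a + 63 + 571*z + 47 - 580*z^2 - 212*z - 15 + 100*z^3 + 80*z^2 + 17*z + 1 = a^2*(112*z - 448) + a*(230*z^2 - 972*z + 208) + 100*z^3 - 500*z^2 + 376*z + 96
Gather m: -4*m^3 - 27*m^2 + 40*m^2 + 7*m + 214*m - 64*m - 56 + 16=-4*m^3 + 13*m^2 + 157*m - 40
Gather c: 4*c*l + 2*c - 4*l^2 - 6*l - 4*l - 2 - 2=c*(4*l + 2) - 4*l^2 - 10*l - 4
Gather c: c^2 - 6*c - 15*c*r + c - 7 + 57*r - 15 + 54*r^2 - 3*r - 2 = c^2 + c*(-15*r - 5) + 54*r^2 + 54*r - 24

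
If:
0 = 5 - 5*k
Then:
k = 1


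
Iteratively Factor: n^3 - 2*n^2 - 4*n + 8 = (n - 2)*(n^2 - 4) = (n - 2)*(n + 2)*(n - 2)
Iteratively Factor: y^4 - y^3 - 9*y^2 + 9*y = (y + 3)*(y^3 - 4*y^2 + 3*y) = (y - 3)*(y + 3)*(y^2 - y) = y*(y - 3)*(y + 3)*(y - 1)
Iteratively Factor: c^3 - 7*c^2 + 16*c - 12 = (c - 3)*(c^2 - 4*c + 4) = (c - 3)*(c - 2)*(c - 2)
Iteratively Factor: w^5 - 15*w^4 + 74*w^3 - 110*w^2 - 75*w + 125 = (w - 5)*(w^4 - 10*w^3 + 24*w^2 + 10*w - 25) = (w - 5)^2*(w^3 - 5*w^2 - w + 5) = (w - 5)^2*(w + 1)*(w^2 - 6*w + 5) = (w - 5)^3*(w + 1)*(w - 1)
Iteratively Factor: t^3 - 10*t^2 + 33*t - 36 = (t - 3)*(t^2 - 7*t + 12) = (t - 4)*(t - 3)*(t - 3)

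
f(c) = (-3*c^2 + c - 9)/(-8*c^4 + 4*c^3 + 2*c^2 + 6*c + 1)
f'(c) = (1 - 6*c)/(-8*c^4 + 4*c^3 + 2*c^2 + 6*c + 1) + (-3*c^2 + c - 9)*(32*c^3 - 12*c^2 - 4*c - 6)/(-8*c^4 + 4*c^3 + 2*c^2 + 6*c + 1)^2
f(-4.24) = 0.02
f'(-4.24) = 0.01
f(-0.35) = 8.48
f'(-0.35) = 52.31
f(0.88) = -1.81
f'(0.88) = -1.69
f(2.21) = 0.17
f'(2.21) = -0.28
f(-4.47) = 0.02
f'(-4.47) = 0.01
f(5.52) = 0.01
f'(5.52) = -0.01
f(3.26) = 0.05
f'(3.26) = -0.04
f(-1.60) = 0.25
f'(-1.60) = 0.42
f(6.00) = 0.01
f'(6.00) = 0.00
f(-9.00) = 0.00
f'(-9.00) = 0.00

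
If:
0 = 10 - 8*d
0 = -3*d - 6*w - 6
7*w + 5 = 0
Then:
No Solution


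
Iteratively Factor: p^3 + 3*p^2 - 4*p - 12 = (p - 2)*(p^2 + 5*p + 6) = (p - 2)*(p + 3)*(p + 2)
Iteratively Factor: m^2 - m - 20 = (m + 4)*(m - 5)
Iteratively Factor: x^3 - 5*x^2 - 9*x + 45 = (x + 3)*(x^2 - 8*x + 15) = (x - 3)*(x + 3)*(x - 5)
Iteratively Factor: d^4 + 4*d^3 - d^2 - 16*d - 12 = (d + 3)*(d^3 + d^2 - 4*d - 4) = (d - 2)*(d + 3)*(d^2 + 3*d + 2) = (d - 2)*(d + 1)*(d + 3)*(d + 2)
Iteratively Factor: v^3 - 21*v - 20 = (v + 4)*(v^2 - 4*v - 5) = (v - 5)*(v + 4)*(v + 1)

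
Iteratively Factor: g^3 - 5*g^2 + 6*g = (g)*(g^2 - 5*g + 6) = g*(g - 3)*(g - 2)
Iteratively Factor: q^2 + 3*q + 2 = (q + 1)*(q + 2)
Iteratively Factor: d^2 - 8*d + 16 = (d - 4)*(d - 4)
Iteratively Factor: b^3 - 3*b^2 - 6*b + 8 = (b - 4)*(b^2 + b - 2) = (b - 4)*(b - 1)*(b + 2)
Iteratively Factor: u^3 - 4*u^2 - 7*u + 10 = (u - 1)*(u^2 - 3*u - 10) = (u - 5)*(u - 1)*(u + 2)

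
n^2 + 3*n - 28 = (n - 4)*(n + 7)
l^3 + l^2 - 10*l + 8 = (l - 2)*(l - 1)*(l + 4)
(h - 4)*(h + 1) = h^2 - 3*h - 4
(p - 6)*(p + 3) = p^2 - 3*p - 18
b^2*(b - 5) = b^3 - 5*b^2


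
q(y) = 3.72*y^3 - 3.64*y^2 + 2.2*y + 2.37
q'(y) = 11.16*y^2 - 7.28*y + 2.2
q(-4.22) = -351.30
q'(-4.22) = 231.66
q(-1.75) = -32.56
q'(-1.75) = 49.12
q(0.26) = 2.76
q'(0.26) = 1.06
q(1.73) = 14.54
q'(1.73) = 23.01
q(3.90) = 176.25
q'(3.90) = 143.55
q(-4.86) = -521.32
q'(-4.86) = 301.18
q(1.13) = 5.58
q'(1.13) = 8.22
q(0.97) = 4.47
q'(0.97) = 5.64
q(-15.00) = -13404.63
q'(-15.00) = 2622.40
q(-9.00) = -3024.15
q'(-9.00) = 971.68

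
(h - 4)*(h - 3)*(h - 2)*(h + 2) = h^4 - 7*h^3 + 8*h^2 + 28*h - 48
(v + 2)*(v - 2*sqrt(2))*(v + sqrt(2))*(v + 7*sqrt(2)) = v^4 + 2*v^3 + 6*sqrt(2)*v^3 - 18*v^2 + 12*sqrt(2)*v^2 - 28*sqrt(2)*v - 36*v - 56*sqrt(2)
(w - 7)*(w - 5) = w^2 - 12*w + 35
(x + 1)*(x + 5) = x^2 + 6*x + 5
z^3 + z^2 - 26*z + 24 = (z - 4)*(z - 1)*(z + 6)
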